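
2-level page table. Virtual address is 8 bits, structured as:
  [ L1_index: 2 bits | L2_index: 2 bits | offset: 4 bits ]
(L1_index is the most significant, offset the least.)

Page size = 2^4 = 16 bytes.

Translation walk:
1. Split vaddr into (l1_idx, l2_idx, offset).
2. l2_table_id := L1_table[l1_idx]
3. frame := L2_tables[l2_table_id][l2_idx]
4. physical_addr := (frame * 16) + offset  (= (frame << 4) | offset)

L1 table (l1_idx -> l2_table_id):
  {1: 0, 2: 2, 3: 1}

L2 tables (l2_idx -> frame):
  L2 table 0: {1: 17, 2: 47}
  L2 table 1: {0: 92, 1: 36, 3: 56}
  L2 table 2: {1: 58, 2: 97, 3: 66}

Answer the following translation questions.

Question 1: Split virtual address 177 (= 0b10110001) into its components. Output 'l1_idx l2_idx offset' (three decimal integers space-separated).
Answer: 2 3 1

Derivation:
vaddr = 177 = 0b10110001
  top 2 bits -> l1_idx = 2
  next 2 bits -> l2_idx = 3
  bottom 4 bits -> offset = 1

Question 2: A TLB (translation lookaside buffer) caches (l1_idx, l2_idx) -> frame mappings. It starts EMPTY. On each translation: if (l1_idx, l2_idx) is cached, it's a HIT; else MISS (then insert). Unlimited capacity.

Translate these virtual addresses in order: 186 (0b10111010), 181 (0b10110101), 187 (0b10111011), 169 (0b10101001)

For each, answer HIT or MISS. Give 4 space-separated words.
vaddr=186: (2,3) not in TLB -> MISS, insert
vaddr=181: (2,3) in TLB -> HIT
vaddr=187: (2,3) in TLB -> HIT
vaddr=169: (2,2) not in TLB -> MISS, insert

Answer: MISS HIT HIT MISS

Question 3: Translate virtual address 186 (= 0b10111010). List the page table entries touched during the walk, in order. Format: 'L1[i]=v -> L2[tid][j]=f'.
Answer: L1[2]=2 -> L2[2][3]=66

Derivation:
vaddr = 186 = 0b10111010
Split: l1_idx=2, l2_idx=3, offset=10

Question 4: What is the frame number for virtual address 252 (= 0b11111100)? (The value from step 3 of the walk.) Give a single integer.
Answer: 56

Derivation:
vaddr = 252: l1_idx=3, l2_idx=3
L1[3] = 1; L2[1][3] = 56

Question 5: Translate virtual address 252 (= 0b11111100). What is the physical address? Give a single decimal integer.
Answer: 908

Derivation:
vaddr = 252 = 0b11111100
Split: l1_idx=3, l2_idx=3, offset=12
L1[3] = 1
L2[1][3] = 56
paddr = 56 * 16 + 12 = 908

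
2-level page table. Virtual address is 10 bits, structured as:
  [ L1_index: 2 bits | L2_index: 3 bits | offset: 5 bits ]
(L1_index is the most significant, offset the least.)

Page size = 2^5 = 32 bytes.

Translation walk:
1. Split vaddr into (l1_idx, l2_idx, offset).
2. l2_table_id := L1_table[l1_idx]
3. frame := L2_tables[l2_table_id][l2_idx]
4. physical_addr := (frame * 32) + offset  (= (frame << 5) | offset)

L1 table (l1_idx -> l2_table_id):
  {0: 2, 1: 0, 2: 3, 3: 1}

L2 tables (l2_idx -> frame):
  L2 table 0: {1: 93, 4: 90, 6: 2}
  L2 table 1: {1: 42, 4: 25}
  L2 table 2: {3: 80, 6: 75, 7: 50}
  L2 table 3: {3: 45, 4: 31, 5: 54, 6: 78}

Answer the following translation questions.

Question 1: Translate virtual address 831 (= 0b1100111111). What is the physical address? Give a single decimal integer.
Answer: 1375

Derivation:
vaddr = 831 = 0b1100111111
Split: l1_idx=3, l2_idx=1, offset=31
L1[3] = 1
L2[1][1] = 42
paddr = 42 * 32 + 31 = 1375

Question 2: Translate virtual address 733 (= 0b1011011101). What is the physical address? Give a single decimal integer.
vaddr = 733 = 0b1011011101
Split: l1_idx=2, l2_idx=6, offset=29
L1[2] = 3
L2[3][6] = 78
paddr = 78 * 32 + 29 = 2525

Answer: 2525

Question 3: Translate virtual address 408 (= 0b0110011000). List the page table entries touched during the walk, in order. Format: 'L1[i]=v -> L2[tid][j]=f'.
Answer: L1[1]=0 -> L2[0][4]=90

Derivation:
vaddr = 408 = 0b0110011000
Split: l1_idx=1, l2_idx=4, offset=24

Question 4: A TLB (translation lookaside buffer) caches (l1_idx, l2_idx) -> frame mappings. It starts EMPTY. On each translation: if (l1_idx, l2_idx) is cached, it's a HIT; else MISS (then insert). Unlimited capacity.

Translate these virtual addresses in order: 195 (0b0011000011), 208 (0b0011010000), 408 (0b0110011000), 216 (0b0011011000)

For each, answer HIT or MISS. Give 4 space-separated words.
Answer: MISS HIT MISS HIT

Derivation:
vaddr=195: (0,6) not in TLB -> MISS, insert
vaddr=208: (0,6) in TLB -> HIT
vaddr=408: (1,4) not in TLB -> MISS, insert
vaddr=216: (0,6) in TLB -> HIT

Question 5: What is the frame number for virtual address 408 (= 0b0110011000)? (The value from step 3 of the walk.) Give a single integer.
vaddr = 408: l1_idx=1, l2_idx=4
L1[1] = 0; L2[0][4] = 90

Answer: 90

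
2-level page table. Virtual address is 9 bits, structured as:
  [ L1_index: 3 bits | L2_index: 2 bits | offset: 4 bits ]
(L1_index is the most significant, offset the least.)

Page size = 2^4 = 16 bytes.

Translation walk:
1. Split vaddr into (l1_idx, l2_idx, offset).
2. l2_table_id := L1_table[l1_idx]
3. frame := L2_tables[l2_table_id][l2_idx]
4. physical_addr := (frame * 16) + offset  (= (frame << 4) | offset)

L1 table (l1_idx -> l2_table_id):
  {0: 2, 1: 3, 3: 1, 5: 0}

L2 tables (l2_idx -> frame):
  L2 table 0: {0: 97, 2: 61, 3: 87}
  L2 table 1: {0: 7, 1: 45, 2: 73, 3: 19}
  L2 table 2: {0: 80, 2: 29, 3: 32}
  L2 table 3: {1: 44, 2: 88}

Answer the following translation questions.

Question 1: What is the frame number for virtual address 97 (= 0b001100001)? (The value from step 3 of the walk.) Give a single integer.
vaddr = 97: l1_idx=1, l2_idx=2
L1[1] = 3; L2[3][2] = 88

Answer: 88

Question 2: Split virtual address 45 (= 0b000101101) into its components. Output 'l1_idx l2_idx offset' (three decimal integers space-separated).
Answer: 0 2 13

Derivation:
vaddr = 45 = 0b000101101
  top 3 bits -> l1_idx = 0
  next 2 bits -> l2_idx = 2
  bottom 4 bits -> offset = 13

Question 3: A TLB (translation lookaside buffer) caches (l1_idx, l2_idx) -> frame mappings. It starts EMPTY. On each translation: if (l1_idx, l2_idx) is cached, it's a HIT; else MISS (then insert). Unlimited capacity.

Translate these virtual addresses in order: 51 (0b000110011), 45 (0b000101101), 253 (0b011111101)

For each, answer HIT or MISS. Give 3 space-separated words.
Answer: MISS MISS MISS

Derivation:
vaddr=51: (0,3) not in TLB -> MISS, insert
vaddr=45: (0,2) not in TLB -> MISS, insert
vaddr=253: (3,3) not in TLB -> MISS, insert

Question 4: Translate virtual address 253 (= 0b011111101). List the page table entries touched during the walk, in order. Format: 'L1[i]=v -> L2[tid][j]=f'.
vaddr = 253 = 0b011111101
Split: l1_idx=3, l2_idx=3, offset=13

Answer: L1[3]=1 -> L2[1][3]=19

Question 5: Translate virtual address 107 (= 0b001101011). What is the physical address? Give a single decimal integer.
vaddr = 107 = 0b001101011
Split: l1_idx=1, l2_idx=2, offset=11
L1[1] = 3
L2[3][2] = 88
paddr = 88 * 16 + 11 = 1419

Answer: 1419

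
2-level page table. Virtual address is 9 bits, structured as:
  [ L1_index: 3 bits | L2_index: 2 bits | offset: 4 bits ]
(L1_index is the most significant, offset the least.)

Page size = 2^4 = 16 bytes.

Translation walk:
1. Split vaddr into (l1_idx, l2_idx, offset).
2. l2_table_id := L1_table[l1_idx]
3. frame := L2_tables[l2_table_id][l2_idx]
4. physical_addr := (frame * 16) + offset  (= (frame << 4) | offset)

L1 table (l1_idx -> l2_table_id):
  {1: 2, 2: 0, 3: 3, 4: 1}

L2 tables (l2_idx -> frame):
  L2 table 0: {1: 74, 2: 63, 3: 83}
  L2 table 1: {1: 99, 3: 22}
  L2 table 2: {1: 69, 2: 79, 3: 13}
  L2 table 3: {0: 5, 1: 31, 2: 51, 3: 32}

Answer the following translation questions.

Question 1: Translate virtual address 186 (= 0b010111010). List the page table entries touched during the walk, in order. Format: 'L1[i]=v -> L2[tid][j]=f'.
vaddr = 186 = 0b010111010
Split: l1_idx=2, l2_idx=3, offset=10

Answer: L1[2]=0 -> L2[0][3]=83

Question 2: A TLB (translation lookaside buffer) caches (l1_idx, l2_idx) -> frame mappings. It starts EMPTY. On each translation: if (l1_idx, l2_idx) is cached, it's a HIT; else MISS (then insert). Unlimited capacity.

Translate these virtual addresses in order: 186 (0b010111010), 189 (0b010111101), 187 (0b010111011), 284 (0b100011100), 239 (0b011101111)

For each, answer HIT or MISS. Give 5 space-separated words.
Answer: MISS HIT HIT MISS MISS

Derivation:
vaddr=186: (2,3) not in TLB -> MISS, insert
vaddr=189: (2,3) in TLB -> HIT
vaddr=187: (2,3) in TLB -> HIT
vaddr=284: (4,1) not in TLB -> MISS, insert
vaddr=239: (3,2) not in TLB -> MISS, insert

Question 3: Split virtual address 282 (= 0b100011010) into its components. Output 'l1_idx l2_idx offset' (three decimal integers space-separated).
vaddr = 282 = 0b100011010
  top 3 bits -> l1_idx = 4
  next 2 bits -> l2_idx = 1
  bottom 4 bits -> offset = 10

Answer: 4 1 10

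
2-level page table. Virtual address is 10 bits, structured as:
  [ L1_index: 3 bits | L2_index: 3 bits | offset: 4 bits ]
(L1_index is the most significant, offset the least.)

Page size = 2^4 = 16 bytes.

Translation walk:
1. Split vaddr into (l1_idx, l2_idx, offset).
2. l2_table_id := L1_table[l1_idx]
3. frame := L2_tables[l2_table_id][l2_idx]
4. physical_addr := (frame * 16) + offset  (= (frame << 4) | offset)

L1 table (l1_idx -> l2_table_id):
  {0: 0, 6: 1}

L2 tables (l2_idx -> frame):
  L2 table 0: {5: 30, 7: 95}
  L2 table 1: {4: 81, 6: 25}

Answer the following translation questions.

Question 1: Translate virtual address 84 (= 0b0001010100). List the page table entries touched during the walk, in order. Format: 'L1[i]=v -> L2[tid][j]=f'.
Answer: L1[0]=0 -> L2[0][5]=30

Derivation:
vaddr = 84 = 0b0001010100
Split: l1_idx=0, l2_idx=5, offset=4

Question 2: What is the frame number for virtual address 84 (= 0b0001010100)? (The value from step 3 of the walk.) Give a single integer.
vaddr = 84: l1_idx=0, l2_idx=5
L1[0] = 0; L2[0][5] = 30

Answer: 30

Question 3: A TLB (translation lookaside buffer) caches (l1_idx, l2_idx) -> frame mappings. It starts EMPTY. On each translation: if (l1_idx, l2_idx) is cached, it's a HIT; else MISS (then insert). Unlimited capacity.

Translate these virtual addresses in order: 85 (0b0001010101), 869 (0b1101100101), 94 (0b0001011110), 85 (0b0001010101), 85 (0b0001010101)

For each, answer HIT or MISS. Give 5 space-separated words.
vaddr=85: (0,5) not in TLB -> MISS, insert
vaddr=869: (6,6) not in TLB -> MISS, insert
vaddr=94: (0,5) in TLB -> HIT
vaddr=85: (0,5) in TLB -> HIT
vaddr=85: (0,5) in TLB -> HIT

Answer: MISS MISS HIT HIT HIT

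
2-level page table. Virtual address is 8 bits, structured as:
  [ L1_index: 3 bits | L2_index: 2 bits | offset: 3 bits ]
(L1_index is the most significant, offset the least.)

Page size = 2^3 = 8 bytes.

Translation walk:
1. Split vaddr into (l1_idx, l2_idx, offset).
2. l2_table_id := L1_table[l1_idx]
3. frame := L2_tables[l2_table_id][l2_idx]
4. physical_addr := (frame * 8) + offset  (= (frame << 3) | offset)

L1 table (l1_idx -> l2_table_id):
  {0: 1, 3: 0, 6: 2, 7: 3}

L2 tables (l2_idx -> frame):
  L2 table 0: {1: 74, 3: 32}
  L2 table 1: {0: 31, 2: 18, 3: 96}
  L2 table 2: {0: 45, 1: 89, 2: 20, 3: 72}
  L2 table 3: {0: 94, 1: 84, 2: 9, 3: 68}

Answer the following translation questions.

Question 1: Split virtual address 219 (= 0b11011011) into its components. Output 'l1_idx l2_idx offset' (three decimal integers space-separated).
vaddr = 219 = 0b11011011
  top 3 bits -> l1_idx = 6
  next 2 bits -> l2_idx = 3
  bottom 3 bits -> offset = 3

Answer: 6 3 3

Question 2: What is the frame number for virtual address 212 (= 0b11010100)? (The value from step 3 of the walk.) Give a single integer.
vaddr = 212: l1_idx=6, l2_idx=2
L1[6] = 2; L2[2][2] = 20

Answer: 20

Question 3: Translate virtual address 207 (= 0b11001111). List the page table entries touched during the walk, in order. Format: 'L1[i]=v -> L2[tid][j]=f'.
vaddr = 207 = 0b11001111
Split: l1_idx=6, l2_idx=1, offset=7

Answer: L1[6]=2 -> L2[2][1]=89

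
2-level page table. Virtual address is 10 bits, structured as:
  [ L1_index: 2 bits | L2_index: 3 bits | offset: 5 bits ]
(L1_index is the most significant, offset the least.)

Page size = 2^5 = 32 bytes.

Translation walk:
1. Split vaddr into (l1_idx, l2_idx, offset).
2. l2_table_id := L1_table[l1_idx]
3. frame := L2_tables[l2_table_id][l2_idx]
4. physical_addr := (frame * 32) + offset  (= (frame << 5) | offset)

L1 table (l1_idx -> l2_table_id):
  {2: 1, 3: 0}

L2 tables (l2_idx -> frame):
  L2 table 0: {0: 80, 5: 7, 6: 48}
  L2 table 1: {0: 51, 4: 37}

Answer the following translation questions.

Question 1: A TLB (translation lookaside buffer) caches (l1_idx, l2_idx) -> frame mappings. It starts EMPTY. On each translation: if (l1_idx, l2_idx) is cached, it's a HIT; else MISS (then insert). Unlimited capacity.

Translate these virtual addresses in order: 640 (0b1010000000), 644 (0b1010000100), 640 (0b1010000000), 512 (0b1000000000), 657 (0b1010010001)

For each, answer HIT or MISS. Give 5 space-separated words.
Answer: MISS HIT HIT MISS HIT

Derivation:
vaddr=640: (2,4) not in TLB -> MISS, insert
vaddr=644: (2,4) in TLB -> HIT
vaddr=640: (2,4) in TLB -> HIT
vaddr=512: (2,0) not in TLB -> MISS, insert
vaddr=657: (2,4) in TLB -> HIT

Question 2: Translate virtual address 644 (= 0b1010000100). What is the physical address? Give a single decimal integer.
Answer: 1188

Derivation:
vaddr = 644 = 0b1010000100
Split: l1_idx=2, l2_idx=4, offset=4
L1[2] = 1
L2[1][4] = 37
paddr = 37 * 32 + 4 = 1188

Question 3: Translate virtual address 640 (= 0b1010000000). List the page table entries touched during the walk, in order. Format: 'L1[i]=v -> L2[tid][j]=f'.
vaddr = 640 = 0b1010000000
Split: l1_idx=2, l2_idx=4, offset=0

Answer: L1[2]=1 -> L2[1][4]=37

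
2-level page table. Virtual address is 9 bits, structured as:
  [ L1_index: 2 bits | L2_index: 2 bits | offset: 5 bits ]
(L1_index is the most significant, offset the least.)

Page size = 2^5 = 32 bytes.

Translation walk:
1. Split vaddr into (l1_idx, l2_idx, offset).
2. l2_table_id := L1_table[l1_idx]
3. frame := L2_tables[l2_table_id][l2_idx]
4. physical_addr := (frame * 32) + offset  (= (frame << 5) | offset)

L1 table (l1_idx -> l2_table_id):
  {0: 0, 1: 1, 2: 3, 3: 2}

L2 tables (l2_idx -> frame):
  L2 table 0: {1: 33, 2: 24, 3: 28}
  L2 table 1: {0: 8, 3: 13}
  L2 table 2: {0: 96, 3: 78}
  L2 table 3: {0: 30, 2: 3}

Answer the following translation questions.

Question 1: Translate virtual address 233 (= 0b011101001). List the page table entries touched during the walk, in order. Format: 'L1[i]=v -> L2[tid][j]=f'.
vaddr = 233 = 0b011101001
Split: l1_idx=1, l2_idx=3, offset=9

Answer: L1[1]=1 -> L2[1][3]=13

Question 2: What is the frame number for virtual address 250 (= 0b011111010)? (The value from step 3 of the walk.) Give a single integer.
vaddr = 250: l1_idx=1, l2_idx=3
L1[1] = 1; L2[1][3] = 13

Answer: 13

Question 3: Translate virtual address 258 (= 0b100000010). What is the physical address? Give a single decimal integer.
Answer: 962

Derivation:
vaddr = 258 = 0b100000010
Split: l1_idx=2, l2_idx=0, offset=2
L1[2] = 3
L2[3][0] = 30
paddr = 30 * 32 + 2 = 962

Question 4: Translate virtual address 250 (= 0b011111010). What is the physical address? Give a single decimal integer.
vaddr = 250 = 0b011111010
Split: l1_idx=1, l2_idx=3, offset=26
L1[1] = 1
L2[1][3] = 13
paddr = 13 * 32 + 26 = 442

Answer: 442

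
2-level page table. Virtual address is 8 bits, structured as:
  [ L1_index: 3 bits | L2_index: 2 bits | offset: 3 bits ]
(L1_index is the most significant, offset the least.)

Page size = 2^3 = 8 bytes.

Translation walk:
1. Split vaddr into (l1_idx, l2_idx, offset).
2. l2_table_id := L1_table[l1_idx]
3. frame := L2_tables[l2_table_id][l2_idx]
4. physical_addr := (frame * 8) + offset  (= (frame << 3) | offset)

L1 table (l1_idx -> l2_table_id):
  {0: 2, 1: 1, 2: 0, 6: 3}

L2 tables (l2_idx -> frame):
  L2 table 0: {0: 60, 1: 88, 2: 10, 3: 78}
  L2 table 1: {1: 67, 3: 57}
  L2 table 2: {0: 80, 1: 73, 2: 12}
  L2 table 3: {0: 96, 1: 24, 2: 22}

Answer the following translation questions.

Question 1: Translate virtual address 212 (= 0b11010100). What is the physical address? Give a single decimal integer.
Answer: 180

Derivation:
vaddr = 212 = 0b11010100
Split: l1_idx=6, l2_idx=2, offset=4
L1[6] = 3
L2[3][2] = 22
paddr = 22 * 8 + 4 = 180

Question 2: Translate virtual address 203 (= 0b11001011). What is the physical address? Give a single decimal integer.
vaddr = 203 = 0b11001011
Split: l1_idx=6, l2_idx=1, offset=3
L1[6] = 3
L2[3][1] = 24
paddr = 24 * 8 + 3 = 195

Answer: 195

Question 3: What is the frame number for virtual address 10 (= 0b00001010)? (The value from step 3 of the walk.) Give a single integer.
vaddr = 10: l1_idx=0, l2_idx=1
L1[0] = 2; L2[2][1] = 73

Answer: 73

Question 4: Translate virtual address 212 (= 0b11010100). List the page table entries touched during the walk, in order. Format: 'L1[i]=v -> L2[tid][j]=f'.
Answer: L1[6]=3 -> L2[3][2]=22

Derivation:
vaddr = 212 = 0b11010100
Split: l1_idx=6, l2_idx=2, offset=4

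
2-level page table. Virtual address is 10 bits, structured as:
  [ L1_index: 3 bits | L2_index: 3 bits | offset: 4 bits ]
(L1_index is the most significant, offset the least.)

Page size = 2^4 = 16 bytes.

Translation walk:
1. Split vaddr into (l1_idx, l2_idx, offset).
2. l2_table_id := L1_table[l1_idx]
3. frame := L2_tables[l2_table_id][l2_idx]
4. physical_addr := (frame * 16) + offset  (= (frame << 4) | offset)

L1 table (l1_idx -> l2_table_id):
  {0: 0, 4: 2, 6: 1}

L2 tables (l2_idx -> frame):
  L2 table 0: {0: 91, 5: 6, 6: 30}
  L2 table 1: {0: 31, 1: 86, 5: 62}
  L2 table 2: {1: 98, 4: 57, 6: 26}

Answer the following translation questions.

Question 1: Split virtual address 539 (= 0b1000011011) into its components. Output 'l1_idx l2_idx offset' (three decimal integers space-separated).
vaddr = 539 = 0b1000011011
  top 3 bits -> l1_idx = 4
  next 3 bits -> l2_idx = 1
  bottom 4 bits -> offset = 11

Answer: 4 1 11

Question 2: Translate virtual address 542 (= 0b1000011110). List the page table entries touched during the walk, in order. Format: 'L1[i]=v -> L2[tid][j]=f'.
Answer: L1[4]=2 -> L2[2][1]=98

Derivation:
vaddr = 542 = 0b1000011110
Split: l1_idx=4, l2_idx=1, offset=14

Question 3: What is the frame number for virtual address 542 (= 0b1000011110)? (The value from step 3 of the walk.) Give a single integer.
Answer: 98

Derivation:
vaddr = 542: l1_idx=4, l2_idx=1
L1[4] = 2; L2[2][1] = 98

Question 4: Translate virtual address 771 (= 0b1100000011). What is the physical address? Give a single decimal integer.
vaddr = 771 = 0b1100000011
Split: l1_idx=6, l2_idx=0, offset=3
L1[6] = 1
L2[1][0] = 31
paddr = 31 * 16 + 3 = 499

Answer: 499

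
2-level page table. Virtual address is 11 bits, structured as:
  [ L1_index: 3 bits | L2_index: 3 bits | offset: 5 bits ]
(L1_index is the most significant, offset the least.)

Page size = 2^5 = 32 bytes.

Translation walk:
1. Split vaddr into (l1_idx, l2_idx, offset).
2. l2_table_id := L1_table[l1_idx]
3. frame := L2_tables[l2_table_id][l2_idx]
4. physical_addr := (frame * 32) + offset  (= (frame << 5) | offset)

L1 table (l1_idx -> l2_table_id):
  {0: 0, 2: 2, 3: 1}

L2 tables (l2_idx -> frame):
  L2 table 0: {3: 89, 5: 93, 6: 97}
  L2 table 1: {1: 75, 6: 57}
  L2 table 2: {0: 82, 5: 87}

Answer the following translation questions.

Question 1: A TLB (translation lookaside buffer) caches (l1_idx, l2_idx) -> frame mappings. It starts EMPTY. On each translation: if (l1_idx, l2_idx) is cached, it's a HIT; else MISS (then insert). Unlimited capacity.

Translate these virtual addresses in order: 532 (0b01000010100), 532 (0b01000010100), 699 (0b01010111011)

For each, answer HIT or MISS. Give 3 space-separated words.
vaddr=532: (2,0) not in TLB -> MISS, insert
vaddr=532: (2,0) in TLB -> HIT
vaddr=699: (2,5) not in TLB -> MISS, insert

Answer: MISS HIT MISS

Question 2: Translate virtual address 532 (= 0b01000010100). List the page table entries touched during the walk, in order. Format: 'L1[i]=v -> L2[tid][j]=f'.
Answer: L1[2]=2 -> L2[2][0]=82

Derivation:
vaddr = 532 = 0b01000010100
Split: l1_idx=2, l2_idx=0, offset=20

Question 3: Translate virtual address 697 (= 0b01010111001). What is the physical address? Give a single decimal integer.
vaddr = 697 = 0b01010111001
Split: l1_idx=2, l2_idx=5, offset=25
L1[2] = 2
L2[2][5] = 87
paddr = 87 * 32 + 25 = 2809

Answer: 2809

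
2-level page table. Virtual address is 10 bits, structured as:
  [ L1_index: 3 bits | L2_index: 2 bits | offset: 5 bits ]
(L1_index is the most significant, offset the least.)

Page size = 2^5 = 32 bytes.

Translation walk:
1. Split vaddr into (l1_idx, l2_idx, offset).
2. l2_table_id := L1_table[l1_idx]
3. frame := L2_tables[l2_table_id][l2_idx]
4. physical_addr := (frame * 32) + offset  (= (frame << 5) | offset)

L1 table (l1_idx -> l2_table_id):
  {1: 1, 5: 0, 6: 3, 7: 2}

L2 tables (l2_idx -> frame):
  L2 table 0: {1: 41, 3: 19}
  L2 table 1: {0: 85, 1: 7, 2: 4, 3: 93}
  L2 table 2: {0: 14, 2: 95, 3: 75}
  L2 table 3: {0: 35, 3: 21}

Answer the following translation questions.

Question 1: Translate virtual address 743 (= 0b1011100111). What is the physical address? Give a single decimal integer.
Answer: 615

Derivation:
vaddr = 743 = 0b1011100111
Split: l1_idx=5, l2_idx=3, offset=7
L1[5] = 0
L2[0][3] = 19
paddr = 19 * 32 + 7 = 615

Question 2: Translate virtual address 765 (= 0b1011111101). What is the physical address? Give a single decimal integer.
Answer: 637

Derivation:
vaddr = 765 = 0b1011111101
Split: l1_idx=5, l2_idx=3, offset=29
L1[5] = 0
L2[0][3] = 19
paddr = 19 * 32 + 29 = 637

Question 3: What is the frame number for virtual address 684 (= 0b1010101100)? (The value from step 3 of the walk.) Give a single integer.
vaddr = 684: l1_idx=5, l2_idx=1
L1[5] = 0; L2[0][1] = 41

Answer: 41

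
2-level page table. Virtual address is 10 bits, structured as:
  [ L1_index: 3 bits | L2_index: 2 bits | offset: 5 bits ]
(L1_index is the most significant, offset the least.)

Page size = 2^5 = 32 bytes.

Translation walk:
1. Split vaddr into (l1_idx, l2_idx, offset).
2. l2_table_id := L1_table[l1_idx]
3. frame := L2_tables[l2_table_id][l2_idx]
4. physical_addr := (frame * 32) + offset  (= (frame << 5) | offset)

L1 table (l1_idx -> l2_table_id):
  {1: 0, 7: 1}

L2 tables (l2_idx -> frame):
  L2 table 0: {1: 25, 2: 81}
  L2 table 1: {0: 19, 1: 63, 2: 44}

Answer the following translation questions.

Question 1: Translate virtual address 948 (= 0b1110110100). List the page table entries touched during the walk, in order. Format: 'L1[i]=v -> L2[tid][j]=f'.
Answer: L1[7]=1 -> L2[1][1]=63

Derivation:
vaddr = 948 = 0b1110110100
Split: l1_idx=7, l2_idx=1, offset=20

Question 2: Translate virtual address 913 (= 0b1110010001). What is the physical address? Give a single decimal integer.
vaddr = 913 = 0b1110010001
Split: l1_idx=7, l2_idx=0, offset=17
L1[7] = 1
L2[1][0] = 19
paddr = 19 * 32 + 17 = 625

Answer: 625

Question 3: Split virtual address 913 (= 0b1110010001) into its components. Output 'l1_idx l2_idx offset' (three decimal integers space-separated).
Answer: 7 0 17

Derivation:
vaddr = 913 = 0b1110010001
  top 3 bits -> l1_idx = 7
  next 2 bits -> l2_idx = 0
  bottom 5 bits -> offset = 17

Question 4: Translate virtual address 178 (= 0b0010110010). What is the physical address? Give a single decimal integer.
Answer: 818

Derivation:
vaddr = 178 = 0b0010110010
Split: l1_idx=1, l2_idx=1, offset=18
L1[1] = 0
L2[0][1] = 25
paddr = 25 * 32 + 18 = 818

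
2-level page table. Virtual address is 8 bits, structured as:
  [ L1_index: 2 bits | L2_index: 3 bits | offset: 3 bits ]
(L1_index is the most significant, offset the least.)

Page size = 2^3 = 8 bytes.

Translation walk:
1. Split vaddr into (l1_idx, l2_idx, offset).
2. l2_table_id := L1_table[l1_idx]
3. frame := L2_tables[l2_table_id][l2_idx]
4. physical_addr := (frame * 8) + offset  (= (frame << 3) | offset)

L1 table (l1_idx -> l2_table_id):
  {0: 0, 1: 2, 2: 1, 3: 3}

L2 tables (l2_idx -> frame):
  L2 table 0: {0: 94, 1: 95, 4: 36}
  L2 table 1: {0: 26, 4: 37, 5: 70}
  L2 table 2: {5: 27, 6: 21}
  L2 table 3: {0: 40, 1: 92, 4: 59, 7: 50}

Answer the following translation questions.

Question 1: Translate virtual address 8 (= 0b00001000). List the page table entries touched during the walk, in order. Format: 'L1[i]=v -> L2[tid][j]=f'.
Answer: L1[0]=0 -> L2[0][1]=95

Derivation:
vaddr = 8 = 0b00001000
Split: l1_idx=0, l2_idx=1, offset=0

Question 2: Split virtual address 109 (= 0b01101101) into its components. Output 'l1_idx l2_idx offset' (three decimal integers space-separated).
vaddr = 109 = 0b01101101
  top 2 bits -> l1_idx = 1
  next 3 bits -> l2_idx = 5
  bottom 3 bits -> offset = 5

Answer: 1 5 5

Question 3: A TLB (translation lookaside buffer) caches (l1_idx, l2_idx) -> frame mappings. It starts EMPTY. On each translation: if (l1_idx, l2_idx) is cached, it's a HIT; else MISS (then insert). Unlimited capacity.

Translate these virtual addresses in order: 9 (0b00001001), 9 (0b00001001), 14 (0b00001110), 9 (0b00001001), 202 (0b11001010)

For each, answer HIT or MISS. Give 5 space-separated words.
Answer: MISS HIT HIT HIT MISS

Derivation:
vaddr=9: (0,1) not in TLB -> MISS, insert
vaddr=9: (0,1) in TLB -> HIT
vaddr=14: (0,1) in TLB -> HIT
vaddr=9: (0,1) in TLB -> HIT
vaddr=202: (3,1) not in TLB -> MISS, insert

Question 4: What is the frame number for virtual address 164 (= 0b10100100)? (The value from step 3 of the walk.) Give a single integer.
vaddr = 164: l1_idx=2, l2_idx=4
L1[2] = 1; L2[1][4] = 37

Answer: 37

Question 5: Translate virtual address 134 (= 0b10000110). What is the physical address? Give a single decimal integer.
vaddr = 134 = 0b10000110
Split: l1_idx=2, l2_idx=0, offset=6
L1[2] = 1
L2[1][0] = 26
paddr = 26 * 8 + 6 = 214

Answer: 214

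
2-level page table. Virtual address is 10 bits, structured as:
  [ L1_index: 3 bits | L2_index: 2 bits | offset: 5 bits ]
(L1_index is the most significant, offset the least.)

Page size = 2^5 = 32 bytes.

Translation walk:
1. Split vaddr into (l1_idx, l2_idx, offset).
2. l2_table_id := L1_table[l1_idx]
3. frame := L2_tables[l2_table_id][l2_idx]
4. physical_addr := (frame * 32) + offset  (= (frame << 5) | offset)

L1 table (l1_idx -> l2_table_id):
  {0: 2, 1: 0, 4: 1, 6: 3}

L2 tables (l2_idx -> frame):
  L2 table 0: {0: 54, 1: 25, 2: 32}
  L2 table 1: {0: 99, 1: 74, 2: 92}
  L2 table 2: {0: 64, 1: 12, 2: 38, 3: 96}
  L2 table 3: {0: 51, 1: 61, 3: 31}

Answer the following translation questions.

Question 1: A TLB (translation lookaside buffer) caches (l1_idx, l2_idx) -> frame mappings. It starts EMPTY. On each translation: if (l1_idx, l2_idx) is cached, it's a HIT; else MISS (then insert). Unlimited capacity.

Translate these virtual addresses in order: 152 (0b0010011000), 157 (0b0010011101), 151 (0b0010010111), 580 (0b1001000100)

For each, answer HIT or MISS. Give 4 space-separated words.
vaddr=152: (1,0) not in TLB -> MISS, insert
vaddr=157: (1,0) in TLB -> HIT
vaddr=151: (1,0) in TLB -> HIT
vaddr=580: (4,2) not in TLB -> MISS, insert

Answer: MISS HIT HIT MISS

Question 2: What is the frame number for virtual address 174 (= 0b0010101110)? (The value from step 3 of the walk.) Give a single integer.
vaddr = 174: l1_idx=1, l2_idx=1
L1[1] = 0; L2[0][1] = 25

Answer: 25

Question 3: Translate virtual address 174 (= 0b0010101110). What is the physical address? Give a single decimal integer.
vaddr = 174 = 0b0010101110
Split: l1_idx=1, l2_idx=1, offset=14
L1[1] = 0
L2[0][1] = 25
paddr = 25 * 32 + 14 = 814

Answer: 814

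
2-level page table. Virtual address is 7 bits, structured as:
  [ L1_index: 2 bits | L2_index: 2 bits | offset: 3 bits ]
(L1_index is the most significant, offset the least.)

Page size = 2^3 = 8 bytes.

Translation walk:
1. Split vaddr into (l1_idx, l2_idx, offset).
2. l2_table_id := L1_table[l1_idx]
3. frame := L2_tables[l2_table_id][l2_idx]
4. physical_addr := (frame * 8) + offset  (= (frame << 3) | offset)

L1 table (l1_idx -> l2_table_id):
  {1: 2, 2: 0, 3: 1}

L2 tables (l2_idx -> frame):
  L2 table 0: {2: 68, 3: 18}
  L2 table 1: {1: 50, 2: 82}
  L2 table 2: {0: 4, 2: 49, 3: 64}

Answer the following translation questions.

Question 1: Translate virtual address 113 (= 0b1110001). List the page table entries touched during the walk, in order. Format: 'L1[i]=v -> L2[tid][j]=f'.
vaddr = 113 = 0b1110001
Split: l1_idx=3, l2_idx=2, offset=1

Answer: L1[3]=1 -> L2[1][2]=82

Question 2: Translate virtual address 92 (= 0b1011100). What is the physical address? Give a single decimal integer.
Answer: 148

Derivation:
vaddr = 92 = 0b1011100
Split: l1_idx=2, l2_idx=3, offset=4
L1[2] = 0
L2[0][3] = 18
paddr = 18 * 8 + 4 = 148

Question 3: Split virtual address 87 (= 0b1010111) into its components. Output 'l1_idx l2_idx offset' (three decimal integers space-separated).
vaddr = 87 = 0b1010111
  top 2 bits -> l1_idx = 2
  next 2 bits -> l2_idx = 2
  bottom 3 bits -> offset = 7

Answer: 2 2 7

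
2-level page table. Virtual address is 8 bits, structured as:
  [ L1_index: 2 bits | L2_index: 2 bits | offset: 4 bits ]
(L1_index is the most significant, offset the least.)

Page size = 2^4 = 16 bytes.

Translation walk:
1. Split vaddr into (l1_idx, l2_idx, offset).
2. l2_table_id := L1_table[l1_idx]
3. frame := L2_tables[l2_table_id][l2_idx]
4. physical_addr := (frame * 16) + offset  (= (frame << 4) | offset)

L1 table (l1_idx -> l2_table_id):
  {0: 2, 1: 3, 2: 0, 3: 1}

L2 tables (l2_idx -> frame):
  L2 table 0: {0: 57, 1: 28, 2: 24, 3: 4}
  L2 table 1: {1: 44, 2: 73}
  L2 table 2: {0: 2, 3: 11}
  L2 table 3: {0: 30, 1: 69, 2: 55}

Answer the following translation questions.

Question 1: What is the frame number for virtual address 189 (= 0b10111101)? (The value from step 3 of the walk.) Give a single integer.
vaddr = 189: l1_idx=2, l2_idx=3
L1[2] = 0; L2[0][3] = 4

Answer: 4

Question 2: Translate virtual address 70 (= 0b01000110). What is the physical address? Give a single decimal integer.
Answer: 486

Derivation:
vaddr = 70 = 0b01000110
Split: l1_idx=1, l2_idx=0, offset=6
L1[1] = 3
L2[3][0] = 30
paddr = 30 * 16 + 6 = 486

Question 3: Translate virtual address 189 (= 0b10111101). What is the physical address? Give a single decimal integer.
vaddr = 189 = 0b10111101
Split: l1_idx=2, l2_idx=3, offset=13
L1[2] = 0
L2[0][3] = 4
paddr = 4 * 16 + 13 = 77

Answer: 77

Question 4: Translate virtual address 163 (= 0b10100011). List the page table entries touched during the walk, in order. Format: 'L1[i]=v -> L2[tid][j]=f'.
vaddr = 163 = 0b10100011
Split: l1_idx=2, l2_idx=2, offset=3

Answer: L1[2]=0 -> L2[0][2]=24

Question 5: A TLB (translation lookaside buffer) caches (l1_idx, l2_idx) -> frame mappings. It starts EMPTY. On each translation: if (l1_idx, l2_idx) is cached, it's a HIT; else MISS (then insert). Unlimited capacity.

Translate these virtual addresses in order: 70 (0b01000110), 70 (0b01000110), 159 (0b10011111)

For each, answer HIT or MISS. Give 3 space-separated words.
Answer: MISS HIT MISS

Derivation:
vaddr=70: (1,0) not in TLB -> MISS, insert
vaddr=70: (1,0) in TLB -> HIT
vaddr=159: (2,1) not in TLB -> MISS, insert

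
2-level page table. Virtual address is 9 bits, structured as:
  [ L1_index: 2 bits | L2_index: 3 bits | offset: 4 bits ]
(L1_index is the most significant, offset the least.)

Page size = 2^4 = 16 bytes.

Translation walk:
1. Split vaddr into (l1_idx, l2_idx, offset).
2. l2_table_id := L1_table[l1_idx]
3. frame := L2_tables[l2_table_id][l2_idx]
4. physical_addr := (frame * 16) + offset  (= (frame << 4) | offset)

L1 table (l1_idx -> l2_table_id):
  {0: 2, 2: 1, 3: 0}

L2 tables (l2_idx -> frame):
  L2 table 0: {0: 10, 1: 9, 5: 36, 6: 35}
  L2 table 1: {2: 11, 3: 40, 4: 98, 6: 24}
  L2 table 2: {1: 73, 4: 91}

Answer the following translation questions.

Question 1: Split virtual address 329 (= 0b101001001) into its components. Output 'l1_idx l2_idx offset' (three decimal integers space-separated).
Answer: 2 4 9

Derivation:
vaddr = 329 = 0b101001001
  top 2 bits -> l1_idx = 2
  next 3 bits -> l2_idx = 4
  bottom 4 bits -> offset = 9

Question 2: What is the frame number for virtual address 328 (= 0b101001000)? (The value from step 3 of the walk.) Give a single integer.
vaddr = 328: l1_idx=2, l2_idx=4
L1[2] = 1; L2[1][4] = 98

Answer: 98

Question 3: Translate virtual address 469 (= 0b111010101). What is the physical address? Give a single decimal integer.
vaddr = 469 = 0b111010101
Split: l1_idx=3, l2_idx=5, offset=5
L1[3] = 0
L2[0][5] = 36
paddr = 36 * 16 + 5 = 581

Answer: 581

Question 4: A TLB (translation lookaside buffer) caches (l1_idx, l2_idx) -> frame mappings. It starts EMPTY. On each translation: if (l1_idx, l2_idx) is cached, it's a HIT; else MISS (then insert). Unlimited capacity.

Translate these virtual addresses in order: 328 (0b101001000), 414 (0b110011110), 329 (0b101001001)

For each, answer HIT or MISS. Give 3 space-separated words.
vaddr=328: (2,4) not in TLB -> MISS, insert
vaddr=414: (3,1) not in TLB -> MISS, insert
vaddr=329: (2,4) in TLB -> HIT

Answer: MISS MISS HIT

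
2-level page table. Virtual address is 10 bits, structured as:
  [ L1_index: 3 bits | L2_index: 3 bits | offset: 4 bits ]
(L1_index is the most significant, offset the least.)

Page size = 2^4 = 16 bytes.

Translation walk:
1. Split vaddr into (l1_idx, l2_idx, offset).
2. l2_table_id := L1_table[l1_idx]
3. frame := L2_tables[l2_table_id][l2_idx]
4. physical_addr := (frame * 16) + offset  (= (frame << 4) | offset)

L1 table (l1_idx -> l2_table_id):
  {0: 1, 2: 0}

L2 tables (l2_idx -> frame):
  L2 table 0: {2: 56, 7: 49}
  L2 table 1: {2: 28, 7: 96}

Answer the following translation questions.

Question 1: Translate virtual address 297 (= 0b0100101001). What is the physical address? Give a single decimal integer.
vaddr = 297 = 0b0100101001
Split: l1_idx=2, l2_idx=2, offset=9
L1[2] = 0
L2[0][2] = 56
paddr = 56 * 16 + 9 = 905

Answer: 905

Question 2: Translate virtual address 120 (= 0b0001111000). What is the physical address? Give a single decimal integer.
Answer: 1544

Derivation:
vaddr = 120 = 0b0001111000
Split: l1_idx=0, l2_idx=7, offset=8
L1[0] = 1
L2[1][7] = 96
paddr = 96 * 16 + 8 = 1544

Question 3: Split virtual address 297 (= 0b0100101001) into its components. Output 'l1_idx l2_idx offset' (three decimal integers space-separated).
vaddr = 297 = 0b0100101001
  top 3 bits -> l1_idx = 2
  next 3 bits -> l2_idx = 2
  bottom 4 bits -> offset = 9

Answer: 2 2 9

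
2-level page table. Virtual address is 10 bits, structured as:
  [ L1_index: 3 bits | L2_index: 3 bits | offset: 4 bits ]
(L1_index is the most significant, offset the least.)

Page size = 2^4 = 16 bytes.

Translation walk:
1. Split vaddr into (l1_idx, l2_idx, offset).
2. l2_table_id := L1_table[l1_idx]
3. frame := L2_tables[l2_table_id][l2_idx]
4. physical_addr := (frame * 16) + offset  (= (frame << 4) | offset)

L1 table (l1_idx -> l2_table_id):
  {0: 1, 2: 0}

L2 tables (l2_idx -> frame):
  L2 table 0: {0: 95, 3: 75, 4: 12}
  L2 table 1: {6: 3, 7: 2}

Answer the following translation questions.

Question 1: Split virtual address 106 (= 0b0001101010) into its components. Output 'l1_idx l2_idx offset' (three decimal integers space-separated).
vaddr = 106 = 0b0001101010
  top 3 bits -> l1_idx = 0
  next 3 bits -> l2_idx = 6
  bottom 4 bits -> offset = 10

Answer: 0 6 10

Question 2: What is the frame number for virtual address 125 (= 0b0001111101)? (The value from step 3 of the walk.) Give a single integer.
Answer: 2

Derivation:
vaddr = 125: l1_idx=0, l2_idx=7
L1[0] = 1; L2[1][7] = 2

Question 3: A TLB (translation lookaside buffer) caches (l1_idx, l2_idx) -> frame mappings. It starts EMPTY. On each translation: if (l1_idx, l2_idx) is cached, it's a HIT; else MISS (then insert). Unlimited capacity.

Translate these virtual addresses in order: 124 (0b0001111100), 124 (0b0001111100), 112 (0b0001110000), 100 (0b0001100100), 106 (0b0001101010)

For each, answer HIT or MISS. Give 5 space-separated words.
Answer: MISS HIT HIT MISS HIT

Derivation:
vaddr=124: (0,7) not in TLB -> MISS, insert
vaddr=124: (0,7) in TLB -> HIT
vaddr=112: (0,7) in TLB -> HIT
vaddr=100: (0,6) not in TLB -> MISS, insert
vaddr=106: (0,6) in TLB -> HIT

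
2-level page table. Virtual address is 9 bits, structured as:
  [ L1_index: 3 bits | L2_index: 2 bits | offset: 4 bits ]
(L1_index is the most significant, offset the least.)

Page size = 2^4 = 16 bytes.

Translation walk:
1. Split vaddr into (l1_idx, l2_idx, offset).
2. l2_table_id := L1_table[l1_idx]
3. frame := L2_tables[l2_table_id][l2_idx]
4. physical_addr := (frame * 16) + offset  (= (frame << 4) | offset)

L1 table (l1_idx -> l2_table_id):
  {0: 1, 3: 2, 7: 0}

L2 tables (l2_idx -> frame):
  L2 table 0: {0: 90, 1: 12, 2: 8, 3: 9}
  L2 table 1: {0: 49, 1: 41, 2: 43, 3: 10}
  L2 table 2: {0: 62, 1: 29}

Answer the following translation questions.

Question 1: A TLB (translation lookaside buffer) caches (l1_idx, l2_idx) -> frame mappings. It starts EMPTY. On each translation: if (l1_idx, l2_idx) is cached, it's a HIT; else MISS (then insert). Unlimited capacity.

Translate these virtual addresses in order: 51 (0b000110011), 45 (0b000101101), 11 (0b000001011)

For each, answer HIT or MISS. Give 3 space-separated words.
vaddr=51: (0,3) not in TLB -> MISS, insert
vaddr=45: (0,2) not in TLB -> MISS, insert
vaddr=11: (0,0) not in TLB -> MISS, insert

Answer: MISS MISS MISS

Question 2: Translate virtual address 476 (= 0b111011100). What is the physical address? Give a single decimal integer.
vaddr = 476 = 0b111011100
Split: l1_idx=7, l2_idx=1, offset=12
L1[7] = 0
L2[0][1] = 12
paddr = 12 * 16 + 12 = 204

Answer: 204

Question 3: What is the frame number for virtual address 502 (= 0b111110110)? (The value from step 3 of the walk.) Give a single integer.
Answer: 9

Derivation:
vaddr = 502: l1_idx=7, l2_idx=3
L1[7] = 0; L2[0][3] = 9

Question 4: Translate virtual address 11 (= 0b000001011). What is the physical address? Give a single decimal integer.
Answer: 795

Derivation:
vaddr = 11 = 0b000001011
Split: l1_idx=0, l2_idx=0, offset=11
L1[0] = 1
L2[1][0] = 49
paddr = 49 * 16 + 11 = 795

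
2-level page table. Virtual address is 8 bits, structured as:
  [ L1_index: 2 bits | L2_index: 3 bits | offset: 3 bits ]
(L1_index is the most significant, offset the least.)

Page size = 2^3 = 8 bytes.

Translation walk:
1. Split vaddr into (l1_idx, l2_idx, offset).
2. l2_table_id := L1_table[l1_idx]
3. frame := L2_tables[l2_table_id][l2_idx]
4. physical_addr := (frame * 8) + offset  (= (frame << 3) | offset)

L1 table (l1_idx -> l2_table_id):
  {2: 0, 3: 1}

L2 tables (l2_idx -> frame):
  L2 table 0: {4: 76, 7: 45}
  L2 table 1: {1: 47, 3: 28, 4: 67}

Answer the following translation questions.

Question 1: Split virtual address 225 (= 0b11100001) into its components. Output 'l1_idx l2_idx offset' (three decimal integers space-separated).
vaddr = 225 = 0b11100001
  top 2 bits -> l1_idx = 3
  next 3 bits -> l2_idx = 4
  bottom 3 bits -> offset = 1

Answer: 3 4 1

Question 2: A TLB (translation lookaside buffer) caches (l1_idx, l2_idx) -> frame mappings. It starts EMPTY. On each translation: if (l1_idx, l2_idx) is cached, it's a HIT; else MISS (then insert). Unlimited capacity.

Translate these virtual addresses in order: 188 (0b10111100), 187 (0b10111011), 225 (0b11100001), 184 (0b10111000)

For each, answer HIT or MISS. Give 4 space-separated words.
vaddr=188: (2,7) not in TLB -> MISS, insert
vaddr=187: (2,7) in TLB -> HIT
vaddr=225: (3,4) not in TLB -> MISS, insert
vaddr=184: (2,7) in TLB -> HIT

Answer: MISS HIT MISS HIT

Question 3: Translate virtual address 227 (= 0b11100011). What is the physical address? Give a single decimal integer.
vaddr = 227 = 0b11100011
Split: l1_idx=3, l2_idx=4, offset=3
L1[3] = 1
L2[1][4] = 67
paddr = 67 * 8 + 3 = 539

Answer: 539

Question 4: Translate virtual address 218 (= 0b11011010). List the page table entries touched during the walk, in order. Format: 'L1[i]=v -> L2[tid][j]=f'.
vaddr = 218 = 0b11011010
Split: l1_idx=3, l2_idx=3, offset=2

Answer: L1[3]=1 -> L2[1][3]=28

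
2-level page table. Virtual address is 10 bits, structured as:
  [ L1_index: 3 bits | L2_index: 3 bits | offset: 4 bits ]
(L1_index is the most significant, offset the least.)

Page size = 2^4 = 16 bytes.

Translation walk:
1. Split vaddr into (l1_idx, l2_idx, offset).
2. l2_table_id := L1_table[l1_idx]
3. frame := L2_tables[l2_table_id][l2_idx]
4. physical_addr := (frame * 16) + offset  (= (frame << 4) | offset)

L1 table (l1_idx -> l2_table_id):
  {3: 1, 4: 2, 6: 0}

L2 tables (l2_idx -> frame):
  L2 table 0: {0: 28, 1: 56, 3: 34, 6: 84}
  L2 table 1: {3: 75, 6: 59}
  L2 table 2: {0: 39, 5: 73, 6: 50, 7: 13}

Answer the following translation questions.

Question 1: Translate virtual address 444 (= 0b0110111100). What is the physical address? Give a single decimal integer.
vaddr = 444 = 0b0110111100
Split: l1_idx=3, l2_idx=3, offset=12
L1[3] = 1
L2[1][3] = 75
paddr = 75 * 16 + 12 = 1212

Answer: 1212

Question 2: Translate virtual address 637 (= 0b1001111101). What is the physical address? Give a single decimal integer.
vaddr = 637 = 0b1001111101
Split: l1_idx=4, l2_idx=7, offset=13
L1[4] = 2
L2[2][7] = 13
paddr = 13 * 16 + 13 = 221

Answer: 221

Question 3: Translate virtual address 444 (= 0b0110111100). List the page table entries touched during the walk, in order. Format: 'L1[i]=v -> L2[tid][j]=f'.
Answer: L1[3]=1 -> L2[1][3]=75

Derivation:
vaddr = 444 = 0b0110111100
Split: l1_idx=3, l2_idx=3, offset=12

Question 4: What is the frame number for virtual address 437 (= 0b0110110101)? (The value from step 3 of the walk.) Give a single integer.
vaddr = 437: l1_idx=3, l2_idx=3
L1[3] = 1; L2[1][3] = 75

Answer: 75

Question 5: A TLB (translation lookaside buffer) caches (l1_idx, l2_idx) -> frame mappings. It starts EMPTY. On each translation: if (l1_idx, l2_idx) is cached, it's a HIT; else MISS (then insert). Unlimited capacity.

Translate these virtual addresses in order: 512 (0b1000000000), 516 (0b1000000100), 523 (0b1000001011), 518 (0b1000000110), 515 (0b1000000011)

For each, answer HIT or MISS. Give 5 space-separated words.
vaddr=512: (4,0) not in TLB -> MISS, insert
vaddr=516: (4,0) in TLB -> HIT
vaddr=523: (4,0) in TLB -> HIT
vaddr=518: (4,0) in TLB -> HIT
vaddr=515: (4,0) in TLB -> HIT

Answer: MISS HIT HIT HIT HIT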